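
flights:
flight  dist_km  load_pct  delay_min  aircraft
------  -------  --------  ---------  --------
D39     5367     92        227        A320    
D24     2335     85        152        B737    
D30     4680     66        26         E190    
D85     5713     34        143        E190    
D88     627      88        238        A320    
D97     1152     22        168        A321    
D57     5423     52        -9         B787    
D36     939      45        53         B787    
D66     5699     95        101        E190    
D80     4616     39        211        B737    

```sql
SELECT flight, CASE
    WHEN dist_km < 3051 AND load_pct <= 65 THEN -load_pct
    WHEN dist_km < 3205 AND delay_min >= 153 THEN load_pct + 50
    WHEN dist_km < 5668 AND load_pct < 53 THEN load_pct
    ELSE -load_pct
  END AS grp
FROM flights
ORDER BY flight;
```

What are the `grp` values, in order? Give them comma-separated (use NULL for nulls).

flight=D24: ELSE → -85
flight=D30: ELSE → -66
flight=D36: dist_km < 3051 AND load_pct <= 65 → -45
flight=D39: ELSE → -92
flight=D57: dist_km < 5668 AND load_pct < 53 → 52
flight=D66: ELSE → -95
flight=D80: dist_km < 5668 AND load_pct < 53 → 39
flight=D85: ELSE → -34
flight=D88: dist_km < 3205 AND delay_min >= 153 → 138
flight=D97: dist_km < 3051 AND load_pct <= 65 → -22

-85, -66, -45, -92, 52, -95, 39, -34, 138, -22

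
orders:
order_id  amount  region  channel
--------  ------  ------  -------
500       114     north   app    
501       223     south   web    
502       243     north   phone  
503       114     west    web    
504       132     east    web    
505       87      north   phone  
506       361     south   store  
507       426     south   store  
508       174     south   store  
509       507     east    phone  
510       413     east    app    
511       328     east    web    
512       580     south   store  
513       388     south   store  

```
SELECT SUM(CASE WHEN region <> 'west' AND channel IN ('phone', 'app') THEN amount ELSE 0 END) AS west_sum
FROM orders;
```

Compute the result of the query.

1364

order_id=500: ✓ → 114
order_id=501: ✗
order_id=502: ✓ → 243
order_id=503: ✗
order_id=504: ✗
order_id=505: ✓ → 87
order_id=506: ✗
order_id=507: ✗
order_id=508: ✗
order_id=509: ✓ → 507
order_id=510: ✓ → 413
order_id=511: ✗
order_id=512: ✗
order_id=513: ✗
west_sum = 114 + 243 + 87 + 507 + 413 = 1364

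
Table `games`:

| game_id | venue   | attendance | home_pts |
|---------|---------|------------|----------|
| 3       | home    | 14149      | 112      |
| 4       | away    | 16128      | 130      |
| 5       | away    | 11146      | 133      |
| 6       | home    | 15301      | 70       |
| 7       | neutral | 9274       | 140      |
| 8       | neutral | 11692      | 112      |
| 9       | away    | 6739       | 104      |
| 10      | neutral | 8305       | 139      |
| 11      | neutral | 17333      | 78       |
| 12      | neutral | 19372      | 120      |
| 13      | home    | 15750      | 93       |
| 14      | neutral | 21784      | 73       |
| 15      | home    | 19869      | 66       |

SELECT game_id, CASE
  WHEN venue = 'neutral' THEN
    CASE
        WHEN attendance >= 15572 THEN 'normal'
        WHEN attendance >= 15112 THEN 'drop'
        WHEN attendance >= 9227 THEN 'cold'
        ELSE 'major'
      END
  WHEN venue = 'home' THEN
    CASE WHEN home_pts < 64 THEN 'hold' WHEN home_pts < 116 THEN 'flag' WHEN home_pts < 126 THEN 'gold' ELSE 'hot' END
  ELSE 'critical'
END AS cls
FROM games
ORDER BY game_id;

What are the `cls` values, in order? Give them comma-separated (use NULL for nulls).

game_id=3: venue='home' → inner[home_pts < 116] → flag
game_id=4: venue='away' → outer ELSE → critical
game_id=5: venue='away' → outer ELSE → critical
game_id=6: venue='home' → inner[home_pts < 116] → flag
game_id=7: venue='neutral' → inner[attendance >= 9227] → cold
game_id=8: venue='neutral' → inner[attendance >= 9227] → cold
game_id=9: venue='away' → outer ELSE → critical
game_id=10: venue='neutral' → inner[ELSE] → major
game_id=11: venue='neutral' → inner[attendance >= 15572] → normal
game_id=12: venue='neutral' → inner[attendance >= 15572] → normal
game_id=13: venue='home' → inner[home_pts < 116] → flag
game_id=14: venue='neutral' → inner[attendance >= 15572] → normal
game_id=15: venue='home' → inner[home_pts < 116] → flag

flag, critical, critical, flag, cold, cold, critical, major, normal, normal, flag, normal, flag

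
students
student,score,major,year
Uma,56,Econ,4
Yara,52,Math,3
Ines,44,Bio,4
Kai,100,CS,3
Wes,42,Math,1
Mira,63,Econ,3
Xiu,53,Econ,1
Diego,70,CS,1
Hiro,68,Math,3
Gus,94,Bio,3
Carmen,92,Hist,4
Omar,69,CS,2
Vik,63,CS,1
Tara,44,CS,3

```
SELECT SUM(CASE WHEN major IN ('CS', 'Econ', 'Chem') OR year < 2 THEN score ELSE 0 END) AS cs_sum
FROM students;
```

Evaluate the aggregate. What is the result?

560

student=Uma: ✓ → 56
student=Yara: ✗
student=Ines: ✗
student=Kai: ✓ → 100
student=Wes: ✓ → 42
student=Mira: ✓ → 63
student=Xiu: ✓ → 53
student=Diego: ✓ → 70
student=Hiro: ✗
student=Gus: ✗
student=Carmen: ✗
student=Omar: ✓ → 69
student=Vik: ✓ → 63
student=Tara: ✓ → 44
cs_sum = 56 + 100 + 42 + 63 + 53 + 70 + 69 + 63 + 44 = 560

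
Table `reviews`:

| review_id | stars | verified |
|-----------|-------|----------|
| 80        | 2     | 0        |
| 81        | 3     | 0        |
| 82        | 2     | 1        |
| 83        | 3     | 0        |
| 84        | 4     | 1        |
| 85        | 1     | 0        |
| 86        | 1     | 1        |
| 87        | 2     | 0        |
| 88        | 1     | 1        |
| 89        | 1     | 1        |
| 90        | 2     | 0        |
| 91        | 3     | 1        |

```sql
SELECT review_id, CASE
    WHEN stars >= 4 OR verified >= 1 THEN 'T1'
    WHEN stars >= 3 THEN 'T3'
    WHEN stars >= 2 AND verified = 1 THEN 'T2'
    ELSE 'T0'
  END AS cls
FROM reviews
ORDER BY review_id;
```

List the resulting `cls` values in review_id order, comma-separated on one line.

review_id=80: ELSE → T0
review_id=81: stars >= 3 → T3
review_id=82: stars >= 4 OR verified >= 1 → T1
review_id=83: stars >= 3 → T3
review_id=84: stars >= 4 OR verified >= 1 → T1
review_id=85: ELSE → T0
review_id=86: stars >= 4 OR verified >= 1 → T1
review_id=87: ELSE → T0
review_id=88: stars >= 4 OR verified >= 1 → T1
review_id=89: stars >= 4 OR verified >= 1 → T1
review_id=90: ELSE → T0
review_id=91: stars >= 4 OR verified >= 1 → T1

T0, T3, T1, T3, T1, T0, T1, T0, T1, T1, T0, T1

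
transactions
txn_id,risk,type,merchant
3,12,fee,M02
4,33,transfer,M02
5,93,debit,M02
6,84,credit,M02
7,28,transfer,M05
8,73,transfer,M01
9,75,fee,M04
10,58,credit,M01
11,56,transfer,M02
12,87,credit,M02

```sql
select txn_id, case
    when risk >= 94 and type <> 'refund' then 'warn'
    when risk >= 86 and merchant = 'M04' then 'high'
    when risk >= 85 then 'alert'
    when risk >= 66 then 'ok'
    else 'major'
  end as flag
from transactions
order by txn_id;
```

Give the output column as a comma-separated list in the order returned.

txn_id=3: ELSE → major
txn_id=4: ELSE → major
txn_id=5: risk >= 85 → alert
txn_id=6: risk >= 66 → ok
txn_id=7: ELSE → major
txn_id=8: risk >= 66 → ok
txn_id=9: risk >= 66 → ok
txn_id=10: ELSE → major
txn_id=11: ELSE → major
txn_id=12: risk >= 85 → alert

major, major, alert, ok, major, ok, ok, major, major, alert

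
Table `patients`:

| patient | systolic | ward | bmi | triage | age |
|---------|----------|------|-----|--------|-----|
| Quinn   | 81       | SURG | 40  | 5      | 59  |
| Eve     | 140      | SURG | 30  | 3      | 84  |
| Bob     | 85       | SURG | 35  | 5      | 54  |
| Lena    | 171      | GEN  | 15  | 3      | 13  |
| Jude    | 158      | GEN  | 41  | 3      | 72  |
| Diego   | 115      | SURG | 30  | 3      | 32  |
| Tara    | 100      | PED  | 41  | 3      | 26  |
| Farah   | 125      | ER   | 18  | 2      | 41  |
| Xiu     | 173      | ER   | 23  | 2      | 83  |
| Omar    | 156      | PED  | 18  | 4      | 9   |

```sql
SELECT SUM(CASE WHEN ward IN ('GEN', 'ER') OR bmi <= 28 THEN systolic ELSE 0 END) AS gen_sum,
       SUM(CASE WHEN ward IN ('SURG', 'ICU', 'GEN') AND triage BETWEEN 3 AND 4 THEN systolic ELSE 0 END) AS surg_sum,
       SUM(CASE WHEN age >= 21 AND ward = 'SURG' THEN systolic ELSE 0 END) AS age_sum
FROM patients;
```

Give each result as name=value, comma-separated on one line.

[gen_sum: ward IN ('GEN', 'ER') OR bmi <= 28]
patient=Quinn: ✗
patient=Eve: ✗
patient=Bob: ✗
patient=Lena: ✓ → 171
patient=Jude: ✓ → 158
patient=Diego: ✗
patient=Tara: ✗
patient=Farah: ✓ → 125
patient=Xiu: ✓ → 173
patient=Omar: ✓ → 156
gen_sum = 171 + 158 + 125 + 173 + 156 = 783
—
[surg_sum: ward IN ('SURG', 'ICU', 'GEN') AND triage BETWEEN 3 AND 4]
patient=Quinn: ✗
patient=Eve: ✓ → 140
patient=Bob: ✗
patient=Lena: ✓ → 171
patient=Jude: ✓ → 158
patient=Diego: ✓ → 115
patient=Tara: ✗
patient=Farah: ✗
patient=Xiu: ✗
patient=Omar: ✗
surg_sum = 140 + 171 + 158 + 115 = 584
—
[age_sum: age >= 21 AND ward = 'SURG']
patient=Quinn: ✓ → 81
patient=Eve: ✓ → 140
patient=Bob: ✓ → 85
patient=Lena: ✗
patient=Jude: ✗
patient=Diego: ✓ → 115
patient=Tara: ✗
patient=Farah: ✗
patient=Xiu: ✗
patient=Omar: ✗
age_sum = 81 + 140 + 85 + 115 = 421

gen_sum=783, surg_sum=584, age_sum=421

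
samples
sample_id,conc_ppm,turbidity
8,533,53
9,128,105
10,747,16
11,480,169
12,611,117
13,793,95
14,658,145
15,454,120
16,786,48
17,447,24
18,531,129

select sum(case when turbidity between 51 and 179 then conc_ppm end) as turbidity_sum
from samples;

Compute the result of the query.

4188

sample_id=8: ✓ → 533
sample_id=9: ✓ → 128
sample_id=10: ✗
sample_id=11: ✓ → 480
sample_id=12: ✓ → 611
sample_id=13: ✓ → 793
sample_id=14: ✓ → 658
sample_id=15: ✓ → 454
sample_id=16: ✗
sample_id=17: ✗
sample_id=18: ✓ → 531
turbidity_sum = 533 + 128 + 480 + 611 + 793 + 658 + 454 + 531 = 4188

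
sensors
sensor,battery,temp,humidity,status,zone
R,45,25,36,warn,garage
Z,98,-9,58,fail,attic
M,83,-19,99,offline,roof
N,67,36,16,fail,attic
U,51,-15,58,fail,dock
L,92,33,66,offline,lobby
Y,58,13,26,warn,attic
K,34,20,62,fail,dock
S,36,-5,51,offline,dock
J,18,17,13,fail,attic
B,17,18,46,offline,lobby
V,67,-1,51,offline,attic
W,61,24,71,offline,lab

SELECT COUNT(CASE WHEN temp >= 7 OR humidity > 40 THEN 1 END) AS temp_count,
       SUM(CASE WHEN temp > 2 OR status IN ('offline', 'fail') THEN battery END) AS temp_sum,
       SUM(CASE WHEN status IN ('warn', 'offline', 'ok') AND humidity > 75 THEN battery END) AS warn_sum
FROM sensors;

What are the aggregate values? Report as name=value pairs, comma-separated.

temp_count=13, temp_sum=727, warn_sum=83

[temp_count: temp >= 7 OR humidity > 40]
sensor=R: ✓ → 1
sensor=Z: ✓ → 1
sensor=M: ✓ → 1
sensor=N: ✓ → 1
sensor=U: ✓ → 1
sensor=L: ✓ → 1
sensor=Y: ✓ → 1
sensor=K: ✓ → 1
sensor=S: ✓ → 1
sensor=J: ✓ → 1
sensor=B: ✓ → 1
sensor=V: ✓ → 1
sensor=W: ✓ → 1
temp_count = COUNT(1, 1, 1, 1, 1, 1, 1, 1, 1, 1, 1, 1, 1) = 13
—
[temp_sum: temp > 2 OR status IN ('offline', 'fail')]
sensor=R: ✓ → 45
sensor=Z: ✓ → 98
sensor=M: ✓ → 83
sensor=N: ✓ → 67
sensor=U: ✓ → 51
sensor=L: ✓ → 92
sensor=Y: ✓ → 58
sensor=K: ✓ → 34
sensor=S: ✓ → 36
sensor=J: ✓ → 18
sensor=B: ✓ → 17
sensor=V: ✓ → 67
sensor=W: ✓ → 61
temp_sum = 45 + 98 + 83 + 67 + 51 + 92 + 58 + 34 + 36 + 18 + 17 + 67 + 61 = 727
—
[warn_sum: status IN ('warn', 'offline', 'ok') AND humidity > 75]
sensor=R: ✗
sensor=Z: ✗
sensor=M: ✓ → 83
sensor=N: ✗
sensor=U: ✗
sensor=L: ✗
sensor=Y: ✗
sensor=K: ✗
sensor=S: ✗
sensor=J: ✗
sensor=B: ✗
sensor=V: ✗
sensor=W: ✗
warn_sum = 83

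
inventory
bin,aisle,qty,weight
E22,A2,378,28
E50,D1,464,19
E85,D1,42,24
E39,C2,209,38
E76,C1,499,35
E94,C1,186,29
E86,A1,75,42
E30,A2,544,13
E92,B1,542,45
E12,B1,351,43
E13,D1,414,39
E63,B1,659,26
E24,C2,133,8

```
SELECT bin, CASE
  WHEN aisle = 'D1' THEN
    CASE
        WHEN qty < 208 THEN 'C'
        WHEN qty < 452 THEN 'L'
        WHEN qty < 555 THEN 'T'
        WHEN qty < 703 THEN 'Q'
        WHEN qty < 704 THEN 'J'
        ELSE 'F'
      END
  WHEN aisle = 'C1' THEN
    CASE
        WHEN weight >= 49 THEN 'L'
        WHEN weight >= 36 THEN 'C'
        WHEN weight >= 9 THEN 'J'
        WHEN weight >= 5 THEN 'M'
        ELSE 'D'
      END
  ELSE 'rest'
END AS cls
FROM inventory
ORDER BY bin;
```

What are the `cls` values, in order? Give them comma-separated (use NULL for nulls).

bin=E12: aisle='B1' → outer ELSE → rest
bin=E13: aisle='D1' → inner[qty < 452] → L
bin=E22: aisle='A2' → outer ELSE → rest
bin=E24: aisle='C2' → outer ELSE → rest
bin=E30: aisle='A2' → outer ELSE → rest
bin=E39: aisle='C2' → outer ELSE → rest
bin=E50: aisle='D1' → inner[qty < 555] → T
bin=E63: aisle='B1' → outer ELSE → rest
bin=E76: aisle='C1' → inner[weight >= 9] → J
bin=E85: aisle='D1' → inner[qty < 208] → C
bin=E86: aisle='A1' → outer ELSE → rest
bin=E92: aisle='B1' → outer ELSE → rest
bin=E94: aisle='C1' → inner[weight >= 9] → J

rest, L, rest, rest, rest, rest, T, rest, J, C, rest, rest, J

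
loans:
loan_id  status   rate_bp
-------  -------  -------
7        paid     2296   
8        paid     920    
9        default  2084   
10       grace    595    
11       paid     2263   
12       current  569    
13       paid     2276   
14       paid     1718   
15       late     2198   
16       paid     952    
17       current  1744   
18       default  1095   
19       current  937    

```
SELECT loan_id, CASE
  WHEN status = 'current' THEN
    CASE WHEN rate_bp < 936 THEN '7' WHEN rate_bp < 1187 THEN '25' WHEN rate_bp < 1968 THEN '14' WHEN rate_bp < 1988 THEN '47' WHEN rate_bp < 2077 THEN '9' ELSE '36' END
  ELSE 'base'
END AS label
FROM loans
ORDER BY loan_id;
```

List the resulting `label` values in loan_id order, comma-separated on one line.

base, base, base, base, base, 7, base, base, base, base, 14, base, 25

loan_id=7: status='paid' → outer ELSE → base
loan_id=8: status='paid' → outer ELSE → base
loan_id=9: status='default' → outer ELSE → base
loan_id=10: status='grace' → outer ELSE → base
loan_id=11: status='paid' → outer ELSE → base
loan_id=12: status='current' → inner[rate_bp < 936] → 7
loan_id=13: status='paid' → outer ELSE → base
loan_id=14: status='paid' → outer ELSE → base
loan_id=15: status='late' → outer ELSE → base
loan_id=16: status='paid' → outer ELSE → base
loan_id=17: status='current' → inner[rate_bp < 1968] → 14
loan_id=18: status='default' → outer ELSE → base
loan_id=19: status='current' → inner[rate_bp < 1187] → 25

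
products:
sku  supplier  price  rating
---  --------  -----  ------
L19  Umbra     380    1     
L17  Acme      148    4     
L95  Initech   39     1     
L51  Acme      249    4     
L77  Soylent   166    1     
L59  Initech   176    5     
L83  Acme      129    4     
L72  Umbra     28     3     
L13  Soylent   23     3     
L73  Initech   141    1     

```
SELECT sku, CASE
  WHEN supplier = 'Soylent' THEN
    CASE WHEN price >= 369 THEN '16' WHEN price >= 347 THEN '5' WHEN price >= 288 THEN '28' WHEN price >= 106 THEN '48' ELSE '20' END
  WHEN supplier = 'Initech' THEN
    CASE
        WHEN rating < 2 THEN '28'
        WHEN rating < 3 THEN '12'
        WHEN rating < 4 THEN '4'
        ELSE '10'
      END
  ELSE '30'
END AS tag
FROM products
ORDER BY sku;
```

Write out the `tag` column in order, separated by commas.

20, 30, 30, 30, 10, 30, 28, 48, 30, 28

sku=L13: supplier='Soylent' → inner[ELSE] → 20
sku=L17: supplier='Acme' → outer ELSE → 30
sku=L19: supplier='Umbra' → outer ELSE → 30
sku=L51: supplier='Acme' → outer ELSE → 30
sku=L59: supplier='Initech' → inner[ELSE] → 10
sku=L72: supplier='Umbra' → outer ELSE → 30
sku=L73: supplier='Initech' → inner[rating < 2] → 28
sku=L77: supplier='Soylent' → inner[price >= 106] → 48
sku=L83: supplier='Acme' → outer ELSE → 30
sku=L95: supplier='Initech' → inner[rating < 2] → 28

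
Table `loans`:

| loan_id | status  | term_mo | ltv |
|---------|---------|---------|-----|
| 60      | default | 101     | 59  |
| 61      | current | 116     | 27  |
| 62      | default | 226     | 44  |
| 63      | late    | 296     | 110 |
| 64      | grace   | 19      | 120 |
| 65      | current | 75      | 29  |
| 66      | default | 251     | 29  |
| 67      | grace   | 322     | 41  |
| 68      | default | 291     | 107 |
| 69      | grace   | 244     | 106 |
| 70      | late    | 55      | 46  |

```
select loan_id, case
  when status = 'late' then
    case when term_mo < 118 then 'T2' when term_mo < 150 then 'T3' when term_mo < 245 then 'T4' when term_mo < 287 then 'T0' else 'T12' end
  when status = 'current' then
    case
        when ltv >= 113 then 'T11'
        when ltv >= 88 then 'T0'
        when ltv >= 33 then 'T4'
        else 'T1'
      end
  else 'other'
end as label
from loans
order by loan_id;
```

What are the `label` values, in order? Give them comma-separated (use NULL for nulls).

other, T1, other, T12, other, T1, other, other, other, other, T2

loan_id=60: status='default' → outer ELSE → other
loan_id=61: status='current' → inner[ELSE] → T1
loan_id=62: status='default' → outer ELSE → other
loan_id=63: status='late' → inner[ELSE] → T12
loan_id=64: status='grace' → outer ELSE → other
loan_id=65: status='current' → inner[ELSE] → T1
loan_id=66: status='default' → outer ELSE → other
loan_id=67: status='grace' → outer ELSE → other
loan_id=68: status='default' → outer ELSE → other
loan_id=69: status='grace' → outer ELSE → other
loan_id=70: status='late' → inner[term_mo < 118] → T2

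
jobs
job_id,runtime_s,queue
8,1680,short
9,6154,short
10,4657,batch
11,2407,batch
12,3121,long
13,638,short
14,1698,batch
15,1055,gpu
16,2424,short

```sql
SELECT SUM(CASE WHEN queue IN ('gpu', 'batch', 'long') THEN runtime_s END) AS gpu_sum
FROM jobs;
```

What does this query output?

12938

job_id=8: ✗
job_id=9: ✗
job_id=10: ✓ → 4657
job_id=11: ✓ → 2407
job_id=12: ✓ → 3121
job_id=13: ✗
job_id=14: ✓ → 1698
job_id=15: ✓ → 1055
job_id=16: ✗
gpu_sum = 4657 + 2407 + 3121 + 1698 + 1055 = 12938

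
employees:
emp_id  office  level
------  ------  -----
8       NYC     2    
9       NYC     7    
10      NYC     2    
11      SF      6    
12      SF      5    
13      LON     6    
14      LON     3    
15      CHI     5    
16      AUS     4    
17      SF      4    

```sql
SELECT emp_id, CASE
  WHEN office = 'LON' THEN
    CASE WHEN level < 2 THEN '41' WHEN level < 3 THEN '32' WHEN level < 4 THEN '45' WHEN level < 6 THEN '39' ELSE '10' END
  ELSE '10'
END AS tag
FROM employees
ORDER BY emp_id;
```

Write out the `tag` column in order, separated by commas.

emp_id=8: office='NYC' → outer ELSE → 10
emp_id=9: office='NYC' → outer ELSE → 10
emp_id=10: office='NYC' → outer ELSE → 10
emp_id=11: office='SF' → outer ELSE → 10
emp_id=12: office='SF' → outer ELSE → 10
emp_id=13: office='LON' → inner[ELSE] → 10
emp_id=14: office='LON' → inner[level < 4] → 45
emp_id=15: office='CHI' → outer ELSE → 10
emp_id=16: office='AUS' → outer ELSE → 10
emp_id=17: office='SF' → outer ELSE → 10

10, 10, 10, 10, 10, 10, 45, 10, 10, 10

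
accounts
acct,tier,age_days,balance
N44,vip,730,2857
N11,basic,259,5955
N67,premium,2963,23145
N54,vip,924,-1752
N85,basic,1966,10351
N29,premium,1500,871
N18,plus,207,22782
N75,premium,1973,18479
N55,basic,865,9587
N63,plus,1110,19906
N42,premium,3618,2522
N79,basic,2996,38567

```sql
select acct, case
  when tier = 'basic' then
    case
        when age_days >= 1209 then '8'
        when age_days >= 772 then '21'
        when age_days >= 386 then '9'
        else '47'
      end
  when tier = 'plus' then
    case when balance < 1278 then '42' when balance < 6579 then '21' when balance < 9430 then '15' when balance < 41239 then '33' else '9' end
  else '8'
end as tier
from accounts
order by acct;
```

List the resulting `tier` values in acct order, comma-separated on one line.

47, 33, 8, 8, 8, 8, 21, 33, 8, 8, 8, 8

acct=N11: tier='basic' → inner[ELSE] → 47
acct=N18: tier='plus' → inner[balance < 41239] → 33
acct=N29: tier='premium' → outer ELSE → 8
acct=N42: tier='premium' → outer ELSE → 8
acct=N44: tier='vip' → outer ELSE → 8
acct=N54: tier='vip' → outer ELSE → 8
acct=N55: tier='basic' → inner[age_days >= 772] → 21
acct=N63: tier='plus' → inner[balance < 41239] → 33
acct=N67: tier='premium' → outer ELSE → 8
acct=N75: tier='premium' → outer ELSE → 8
acct=N79: tier='basic' → inner[age_days >= 1209] → 8
acct=N85: tier='basic' → inner[age_days >= 1209] → 8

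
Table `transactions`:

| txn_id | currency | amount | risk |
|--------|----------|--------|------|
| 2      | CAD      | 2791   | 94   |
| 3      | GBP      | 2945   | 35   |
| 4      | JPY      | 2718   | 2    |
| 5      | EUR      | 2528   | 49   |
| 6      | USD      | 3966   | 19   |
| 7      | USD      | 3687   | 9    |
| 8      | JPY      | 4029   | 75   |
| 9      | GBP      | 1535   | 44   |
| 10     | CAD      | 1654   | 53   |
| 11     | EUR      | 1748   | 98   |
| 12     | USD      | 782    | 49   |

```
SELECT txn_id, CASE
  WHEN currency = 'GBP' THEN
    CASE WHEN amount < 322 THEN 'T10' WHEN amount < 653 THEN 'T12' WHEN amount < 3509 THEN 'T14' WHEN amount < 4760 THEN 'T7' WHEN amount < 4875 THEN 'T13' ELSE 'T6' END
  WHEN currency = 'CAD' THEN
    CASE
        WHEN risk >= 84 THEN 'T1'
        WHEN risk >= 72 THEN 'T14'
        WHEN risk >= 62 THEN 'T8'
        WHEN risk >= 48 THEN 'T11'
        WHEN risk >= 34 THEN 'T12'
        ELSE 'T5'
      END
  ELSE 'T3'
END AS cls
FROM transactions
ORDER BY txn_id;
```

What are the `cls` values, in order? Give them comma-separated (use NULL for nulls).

txn_id=2: currency='CAD' → inner[risk >= 84] → T1
txn_id=3: currency='GBP' → inner[amount < 3509] → T14
txn_id=4: currency='JPY' → outer ELSE → T3
txn_id=5: currency='EUR' → outer ELSE → T3
txn_id=6: currency='USD' → outer ELSE → T3
txn_id=7: currency='USD' → outer ELSE → T3
txn_id=8: currency='JPY' → outer ELSE → T3
txn_id=9: currency='GBP' → inner[amount < 3509] → T14
txn_id=10: currency='CAD' → inner[risk >= 48] → T11
txn_id=11: currency='EUR' → outer ELSE → T3
txn_id=12: currency='USD' → outer ELSE → T3

T1, T14, T3, T3, T3, T3, T3, T14, T11, T3, T3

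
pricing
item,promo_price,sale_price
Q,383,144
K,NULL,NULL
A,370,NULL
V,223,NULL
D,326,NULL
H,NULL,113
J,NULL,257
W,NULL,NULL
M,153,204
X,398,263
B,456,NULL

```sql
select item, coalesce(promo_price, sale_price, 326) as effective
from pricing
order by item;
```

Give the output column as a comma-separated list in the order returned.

item=A: promo_price=370 → 370
item=B: promo_price=456 → 456
item=D: promo_price=326 → 326
item=H: promo_price=NULL, sale_price=113 → 113
item=J: promo_price=NULL, sale_price=257 → 257
item=K: promo_price=NULL, sale_price=NULL, → literal 326 → 326
item=M: promo_price=153 → 153
item=Q: promo_price=383 → 383
item=V: promo_price=223 → 223
item=W: promo_price=NULL, sale_price=NULL, → literal 326 → 326
item=X: promo_price=398 → 398

370, 456, 326, 113, 257, 326, 153, 383, 223, 326, 398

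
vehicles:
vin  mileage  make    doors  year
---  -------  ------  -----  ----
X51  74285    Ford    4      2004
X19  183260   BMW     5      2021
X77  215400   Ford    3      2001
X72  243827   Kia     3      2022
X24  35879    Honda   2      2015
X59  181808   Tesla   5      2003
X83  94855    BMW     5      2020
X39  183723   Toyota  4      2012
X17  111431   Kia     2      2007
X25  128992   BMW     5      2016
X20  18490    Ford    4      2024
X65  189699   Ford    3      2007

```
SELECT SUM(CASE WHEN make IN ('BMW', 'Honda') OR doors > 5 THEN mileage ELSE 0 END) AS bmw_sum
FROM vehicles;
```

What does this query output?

vin=X51: ✗
vin=X19: ✓ → 183260
vin=X77: ✗
vin=X72: ✗
vin=X24: ✓ → 35879
vin=X59: ✗
vin=X83: ✓ → 94855
vin=X39: ✗
vin=X17: ✗
vin=X25: ✓ → 128992
vin=X20: ✗
vin=X65: ✗
bmw_sum = 183260 + 35879 + 94855 + 128992 = 442986

442986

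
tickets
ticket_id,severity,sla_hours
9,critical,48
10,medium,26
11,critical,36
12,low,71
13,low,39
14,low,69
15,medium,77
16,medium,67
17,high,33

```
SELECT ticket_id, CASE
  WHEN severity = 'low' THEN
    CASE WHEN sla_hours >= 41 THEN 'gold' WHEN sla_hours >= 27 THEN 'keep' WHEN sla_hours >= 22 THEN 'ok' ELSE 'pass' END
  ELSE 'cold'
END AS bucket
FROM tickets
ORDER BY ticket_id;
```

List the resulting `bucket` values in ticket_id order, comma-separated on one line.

cold, cold, cold, gold, keep, gold, cold, cold, cold

ticket_id=9: severity='critical' → outer ELSE → cold
ticket_id=10: severity='medium' → outer ELSE → cold
ticket_id=11: severity='critical' → outer ELSE → cold
ticket_id=12: severity='low' → inner[sla_hours >= 41] → gold
ticket_id=13: severity='low' → inner[sla_hours >= 27] → keep
ticket_id=14: severity='low' → inner[sla_hours >= 41] → gold
ticket_id=15: severity='medium' → outer ELSE → cold
ticket_id=16: severity='medium' → outer ELSE → cold
ticket_id=17: severity='high' → outer ELSE → cold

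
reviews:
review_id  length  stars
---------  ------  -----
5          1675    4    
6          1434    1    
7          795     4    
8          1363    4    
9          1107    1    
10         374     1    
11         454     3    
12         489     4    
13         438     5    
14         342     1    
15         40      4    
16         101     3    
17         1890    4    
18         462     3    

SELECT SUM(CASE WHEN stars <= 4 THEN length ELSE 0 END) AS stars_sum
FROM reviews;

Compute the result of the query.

review_id=5: ✓ → 1675
review_id=6: ✓ → 1434
review_id=7: ✓ → 795
review_id=8: ✓ → 1363
review_id=9: ✓ → 1107
review_id=10: ✓ → 374
review_id=11: ✓ → 454
review_id=12: ✓ → 489
review_id=13: ✗
review_id=14: ✓ → 342
review_id=15: ✓ → 40
review_id=16: ✓ → 101
review_id=17: ✓ → 1890
review_id=18: ✓ → 462
stars_sum = 1675 + 1434 + 795 + 1363 + 1107 + 374 + 454 + 489 + 342 + 40 + 101 + 1890 + 462 = 10526

10526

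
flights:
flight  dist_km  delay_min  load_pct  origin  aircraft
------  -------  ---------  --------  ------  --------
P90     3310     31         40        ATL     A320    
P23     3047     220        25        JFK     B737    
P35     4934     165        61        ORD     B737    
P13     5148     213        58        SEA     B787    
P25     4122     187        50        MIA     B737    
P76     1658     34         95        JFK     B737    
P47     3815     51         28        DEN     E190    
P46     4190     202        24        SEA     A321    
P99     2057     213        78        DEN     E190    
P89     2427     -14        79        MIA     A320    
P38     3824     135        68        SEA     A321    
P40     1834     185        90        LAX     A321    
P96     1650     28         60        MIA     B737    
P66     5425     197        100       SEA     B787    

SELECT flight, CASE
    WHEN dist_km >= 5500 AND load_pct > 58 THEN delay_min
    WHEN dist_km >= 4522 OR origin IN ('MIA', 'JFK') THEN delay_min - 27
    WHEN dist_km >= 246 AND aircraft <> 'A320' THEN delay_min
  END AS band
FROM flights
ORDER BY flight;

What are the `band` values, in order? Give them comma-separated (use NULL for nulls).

flight=P13: dist_km >= 4522 OR origin IN ('MIA', 'JFK') → 186
flight=P23: dist_km >= 4522 OR origin IN ('MIA', 'JFK') → 193
flight=P25: dist_km >= 4522 OR origin IN ('MIA', 'JFK') → 160
flight=P35: dist_km >= 4522 OR origin IN ('MIA', 'JFK') → 138
flight=P38: dist_km >= 246 AND aircraft <> 'A320' → 135
flight=P40: dist_km >= 246 AND aircraft <> 'A320' → 185
flight=P46: dist_km >= 246 AND aircraft <> 'A320' → 202
flight=P47: dist_km >= 246 AND aircraft <> 'A320' → 51
flight=P66: dist_km >= 4522 OR origin IN ('MIA', 'JFK') → 170
flight=P76: dist_km >= 4522 OR origin IN ('MIA', 'JFK') → 7
flight=P89: dist_km >= 4522 OR origin IN ('MIA', 'JFK') → -41
flight=P90: (no match → NULL) → NULL
flight=P96: dist_km >= 4522 OR origin IN ('MIA', 'JFK') → 1
flight=P99: dist_km >= 246 AND aircraft <> 'A320' → 213

186, 193, 160, 138, 135, 185, 202, 51, 170, 7, -41, NULL, 1, 213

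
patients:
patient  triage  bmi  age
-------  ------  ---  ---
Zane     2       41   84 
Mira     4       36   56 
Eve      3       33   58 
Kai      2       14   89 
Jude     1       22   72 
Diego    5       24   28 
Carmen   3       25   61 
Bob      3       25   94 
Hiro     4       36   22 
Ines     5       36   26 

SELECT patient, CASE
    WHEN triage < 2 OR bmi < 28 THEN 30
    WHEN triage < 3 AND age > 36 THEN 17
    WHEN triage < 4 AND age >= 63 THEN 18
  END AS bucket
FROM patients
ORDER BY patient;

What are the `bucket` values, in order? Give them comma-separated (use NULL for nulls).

patient=Bob: triage < 2 OR bmi < 28 → 30
patient=Carmen: triage < 2 OR bmi < 28 → 30
patient=Diego: triage < 2 OR bmi < 28 → 30
patient=Eve: (no match → NULL) → NULL
patient=Hiro: (no match → NULL) → NULL
patient=Ines: (no match → NULL) → NULL
patient=Jude: triage < 2 OR bmi < 28 → 30
patient=Kai: triage < 2 OR bmi < 28 → 30
patient=Mira: (no match → NULL) → NULL
patient=Zane: triage < 3 AND age > 36 → 17

30, 30, 30, NULL, NULL, NULL, 30, 30, NULL, 17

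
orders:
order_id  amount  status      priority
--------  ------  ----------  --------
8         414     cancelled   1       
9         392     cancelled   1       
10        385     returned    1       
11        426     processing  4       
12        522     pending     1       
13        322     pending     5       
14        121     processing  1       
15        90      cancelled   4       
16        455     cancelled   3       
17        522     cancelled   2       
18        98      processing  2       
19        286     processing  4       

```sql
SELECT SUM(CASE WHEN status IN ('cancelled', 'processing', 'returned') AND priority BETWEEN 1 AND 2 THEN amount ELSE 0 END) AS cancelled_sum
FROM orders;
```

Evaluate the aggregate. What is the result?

order_id=8: ✓ → 414
order_id=9: ✓ → 392
order_id=10: ✓ → 385
order_id=11: ✗
order_id=12: ✗
order_id=13: ✗
order_id=14: ✓ → 121
order_id=15: ✗
order_id=16: ✗
order_id=17: ✓ → 522
order_id=18: ✓ → 98
order_id=19: ✗
cancelled_sum = 414 + 392 + 385 + 121 + 522 + 98 = 1932

1932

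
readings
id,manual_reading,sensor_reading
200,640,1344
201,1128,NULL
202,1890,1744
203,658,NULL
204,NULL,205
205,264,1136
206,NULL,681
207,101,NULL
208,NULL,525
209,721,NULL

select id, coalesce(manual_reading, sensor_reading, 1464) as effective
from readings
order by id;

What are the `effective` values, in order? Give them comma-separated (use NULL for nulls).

id=200: manual_reading=640 → 640
id=201: manual_reading=1128 → 1128
id=202: manual_reading=1890 → 1890
id=203: manual_reading=658 → 658
id=204: manual_reading=NULL, sensor_reading=205 → 205
id=205: manual_reading=264 → 264
id=206: manual_reading=NULL, sensor_reading=681 → 681
id=207: manual_reading=101 → 101
id=208: manual_reading=NULL, sensor_reading=525 → 525
id=209: manual_reading=721 → 721

640, 1128, 1890, 658, 205, 264, 681, 101, 525, 721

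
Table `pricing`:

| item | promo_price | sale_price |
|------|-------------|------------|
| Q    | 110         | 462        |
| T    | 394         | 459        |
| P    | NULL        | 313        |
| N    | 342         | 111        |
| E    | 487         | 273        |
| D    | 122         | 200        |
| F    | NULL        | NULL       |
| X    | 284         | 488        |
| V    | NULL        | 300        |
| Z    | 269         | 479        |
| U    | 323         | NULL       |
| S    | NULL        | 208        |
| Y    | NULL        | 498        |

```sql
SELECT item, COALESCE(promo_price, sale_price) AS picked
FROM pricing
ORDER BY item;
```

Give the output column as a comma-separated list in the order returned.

item=D: promo_price=122 → 122
item=E: promo_price=487 → 487
item=F: promo_price=NULL, sale_price=NULL (all NULL) → NULL
item=N: promo_price=342 → 342
item=P: promo_price=NULL, sale_price=313 → 313
item=Q: promo_price=110 → 110
item=S: promo_price=NULL, sale_price=208 → 208
item=T: promo_price=394 → 394
item=U: promo_price=323 → 323
item=V: promo_price=NULL, sale_price=300 → 300
item=X: promo_price=284 → 284
item=Y: promo_price=NULL, sale_price=498 → 498
item=Z: promo_price=269 → 269

122, 487, NULL, 342, 313, 110, 208, 394, 323, 300, 284, 498, 269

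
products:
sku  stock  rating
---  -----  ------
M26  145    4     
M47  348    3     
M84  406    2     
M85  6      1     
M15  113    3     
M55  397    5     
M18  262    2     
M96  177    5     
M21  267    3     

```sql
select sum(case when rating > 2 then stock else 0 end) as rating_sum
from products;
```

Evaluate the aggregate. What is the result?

sku=M26: ✓ → 145
sku=M47: ✓ → 348
sku=M84: ✗
sku=M85: ✗
sku=M15: ✓ → 113
sku=M55: ✓ → 397
sku=M18: ✗
sku=M96: ✓ → 177
sku=M21: ✓ → 267
rating_sum = 145 + 348 + 113 + 397 + 177 + 267 = 1447

1447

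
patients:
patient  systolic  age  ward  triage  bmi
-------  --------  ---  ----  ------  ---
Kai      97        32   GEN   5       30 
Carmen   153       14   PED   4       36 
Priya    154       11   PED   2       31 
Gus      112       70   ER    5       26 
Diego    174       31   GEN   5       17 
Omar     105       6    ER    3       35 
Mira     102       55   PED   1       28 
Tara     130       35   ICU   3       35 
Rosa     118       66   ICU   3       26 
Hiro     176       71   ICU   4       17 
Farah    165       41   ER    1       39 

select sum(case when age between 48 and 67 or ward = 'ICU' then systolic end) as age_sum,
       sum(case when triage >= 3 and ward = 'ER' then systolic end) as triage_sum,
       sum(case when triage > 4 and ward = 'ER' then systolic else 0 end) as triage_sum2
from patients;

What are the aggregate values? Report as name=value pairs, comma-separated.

[age_sum: age between 48 and 67 or ward = 'ICU']
patient=Kai: ✗
patient=Carmen: ✗
patient=Priya: ✗
patient=Gus: ✗
patient=Diego: ✗
patient=Omar: ✗
patient=Mira: ✓ → 102
patient=Tara: ✓ → 130
patient=Rosa: ✓ → 118
patient=Hiro: ✓ → 176
patient=Farah: ✗
age_sum = 102 + 130 + 118 + 176 = 526
—
[triage_sum: triage >= 3 and ward = 'ER']
patient=Kai: ✗
patient=Carmen: ✗
patient=Priya: ✗
patient=Gus: ✓ → 112
patient=Diego: ✗
patient=Omar: ✓ → 105
patient=Mira: ✗
patient=Tara: ✗
patient=Rosa: ✗
patient=Hiro: ✗
patient=Farah: ✗
triage_sum = 112 + 105 = 217
—
[triage_sum2: triage > 4 and ward = 'ER']
patient=Kai: ✗
patient=Carmen: ✗
patient=Priya: ✗
patient=Gus: ✓ → 112
patient=Diego: ✗
patient=Omar: ✗
patient=Mira: ✗
patient=Tara: ✗
patient=Rosa: ✗
patient=Hiro: ✗
patient=Farah: ✗
triage_sum2 = 112

age_sum=526, triage_sum=217, triage_sum2=112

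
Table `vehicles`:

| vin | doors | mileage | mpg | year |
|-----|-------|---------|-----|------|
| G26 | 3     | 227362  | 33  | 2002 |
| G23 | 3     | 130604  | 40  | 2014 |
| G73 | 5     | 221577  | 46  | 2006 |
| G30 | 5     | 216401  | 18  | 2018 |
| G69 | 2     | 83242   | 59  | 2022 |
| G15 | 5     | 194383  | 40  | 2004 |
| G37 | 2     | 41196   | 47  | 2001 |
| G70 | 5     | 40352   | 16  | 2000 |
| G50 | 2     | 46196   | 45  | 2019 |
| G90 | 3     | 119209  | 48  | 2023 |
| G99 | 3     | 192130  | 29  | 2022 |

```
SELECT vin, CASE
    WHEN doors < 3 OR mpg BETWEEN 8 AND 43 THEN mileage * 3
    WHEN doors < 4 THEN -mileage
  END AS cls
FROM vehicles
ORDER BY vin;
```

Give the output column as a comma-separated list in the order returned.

583149, 391812, 682086, 649203, 123588, 138588, 249726, 121056, NULL, -119209, 576390

vin=G15: doors < 3 OR mpg BETWEEN 8 AND 43 → 583149
vin=G23: doors < 3 OR mpg BETWEEN 8 AND 43 → 391812
vin=G26: doors < 3 OR mpg BETWEEN 8 AND 43 → 682086
vin=G30: doors < 3 OR mpg BETWEEN 8 AND 43 → 649203
vin=G37: doors < 3 OR mpg BETWEEN 8 AND 43 → 123588
vin=G50: doors < 3 OR mpg BETWEEN 8 AND 43 → 138588
vin=G69: doors < 3 OR mpg BETWEEN 8 AND 43 → 249726
vin=G70: doors < 3 OR mpg BETWEEN 8 AND 43 → 121056
vin=G73: (no match → NULL) → NULL
vin=G90: doors < 4 → -119209
vin=G99: doors < 3 OR mpg BETWEEN 8 AND 43 → 576390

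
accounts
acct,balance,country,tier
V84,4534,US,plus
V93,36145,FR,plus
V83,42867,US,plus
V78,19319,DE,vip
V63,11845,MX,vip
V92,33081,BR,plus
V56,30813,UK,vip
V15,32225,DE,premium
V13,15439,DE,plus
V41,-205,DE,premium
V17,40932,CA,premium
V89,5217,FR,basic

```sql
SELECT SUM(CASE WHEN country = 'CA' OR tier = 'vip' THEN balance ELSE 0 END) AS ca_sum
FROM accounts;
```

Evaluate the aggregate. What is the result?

102909

acct=V84: ✗
acct=V93: ✗
acct=V83: ✗
acct=V78: ✓ → 19319
acct=V63: ✓ → 11845
acct=V92: ✗
acct=V56: ✓ → 30813
acct=V15: ✗
acct=V13: ✗
acct=V41: ✗
acct=V17: ✓ → 40932
acct=V89: ✗
ca_sum = 19319 + 11845 + 30813 + 40932 = 102909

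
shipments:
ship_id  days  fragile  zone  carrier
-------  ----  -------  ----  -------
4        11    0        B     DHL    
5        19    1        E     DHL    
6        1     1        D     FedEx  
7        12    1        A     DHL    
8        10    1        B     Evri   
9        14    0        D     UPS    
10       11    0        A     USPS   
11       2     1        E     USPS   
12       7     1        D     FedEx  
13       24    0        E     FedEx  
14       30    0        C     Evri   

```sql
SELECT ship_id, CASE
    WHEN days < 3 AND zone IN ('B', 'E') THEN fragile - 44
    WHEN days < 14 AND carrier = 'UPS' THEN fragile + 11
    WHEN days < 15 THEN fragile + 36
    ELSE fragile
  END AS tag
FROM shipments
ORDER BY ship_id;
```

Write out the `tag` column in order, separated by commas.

ship_id=4: days < 15 → 36
ship_id=5: ELSE → 1
ship_id=6: days < 15 → 37
ship_id=7: days < 15 → 37
ship_id=8: days < 15 → 37
ship_id=9: days < 15 → 36
ship_id=10: days < 15 → 36
ship_id=11: days < 3 AND zone IN ('B', 'E') → -43
ship_id=12: days < 15 → 37
ship_id=13: ELSE → 0
ship_id=14: ELSE → 0

36, 1, 37, 37, 37, 36, 36, -43, 37, 0, 0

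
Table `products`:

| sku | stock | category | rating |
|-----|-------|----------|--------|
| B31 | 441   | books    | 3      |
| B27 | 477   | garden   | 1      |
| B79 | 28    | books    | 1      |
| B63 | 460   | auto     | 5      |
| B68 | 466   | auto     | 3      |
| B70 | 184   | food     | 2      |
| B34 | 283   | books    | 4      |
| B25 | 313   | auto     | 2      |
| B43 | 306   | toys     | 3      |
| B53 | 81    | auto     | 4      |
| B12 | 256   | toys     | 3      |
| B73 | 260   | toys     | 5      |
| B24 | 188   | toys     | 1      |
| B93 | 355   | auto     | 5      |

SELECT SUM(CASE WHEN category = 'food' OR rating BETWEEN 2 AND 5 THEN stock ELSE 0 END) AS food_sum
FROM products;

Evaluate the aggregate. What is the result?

3405

sku=B31: ✓ → 441
sku=B27: ✗
sku=B79: ✗
sku=B63: ✓ → 460
sku=B68: ✓ → 466
sku=B70: ✓ → 184
sku=B34: ✓ → 283
sku=B25: ✓ → 313
sku=B43: ✓ → 306
sku=B53: ✓ → 81
sku=B12: ✓ → 256
sku=B73: ✓ → 260
sku=B24: ✗
sku=B93: ✓ → 355
food_sum = 441 + 460 + 466 + 184 + 283 + 313 + 306 + 81 + 256 + 260 + 355 = 3405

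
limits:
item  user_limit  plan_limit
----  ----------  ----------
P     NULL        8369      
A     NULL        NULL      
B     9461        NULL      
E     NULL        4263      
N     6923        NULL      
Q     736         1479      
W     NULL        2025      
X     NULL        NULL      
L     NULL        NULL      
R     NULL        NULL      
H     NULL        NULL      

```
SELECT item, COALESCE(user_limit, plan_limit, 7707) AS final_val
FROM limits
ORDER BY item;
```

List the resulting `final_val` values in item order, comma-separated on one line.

item=A: user_limit=NULL, plan_limit=NULL, → literal 7707 → 7707
item=B: user_limit=9461 → 9461
item=E: user_limit=NULL, plan_limit=4263 → 4263
item=H: user_limit=NULL, plan_limit=NULL, → literal 7707 → 7707
item=L: user_limit=NULL, plan_limit=NULL, → literal 7707 → 7707
item=N: user_limit=6923 → 6923
item=P: user_limit=NULL, plan_limit=8369 → 8369
item=Q: user_limit=736 → 736
item=R: user_limit=NULL, plan_limit=NULL, → literal 7707 → 7707
item=W: user_limit=NULL, plan_limit=2025 → 2025
item=X: user_limit=NULL, plan_limit=NULL, → literal 7707 → 7707

7707, 9461, 4263, 7707, 7707, 6923, 8369, 736, 7707, 2025, 7707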